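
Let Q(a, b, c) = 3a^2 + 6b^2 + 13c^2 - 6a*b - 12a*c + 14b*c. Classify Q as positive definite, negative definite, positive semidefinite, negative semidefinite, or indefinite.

The symmetric matrix is A = [[3, -3, -6], [-3, 6, 7], [-6, 7, 13]].
Row-reducing A symmetrically gives the diagonal entries 3, 3, 2/3.
Counting signs: 3 positive.
Hence Q is positive definite.

positive definite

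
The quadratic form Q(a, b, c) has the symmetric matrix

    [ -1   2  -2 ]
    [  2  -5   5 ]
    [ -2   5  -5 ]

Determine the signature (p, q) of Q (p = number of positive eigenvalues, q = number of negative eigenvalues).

(0, 2)

Row-reducing A symmetrically gives the diagonal entries -1, -1, 0.
So there are 2 negative, 1 zero pivots.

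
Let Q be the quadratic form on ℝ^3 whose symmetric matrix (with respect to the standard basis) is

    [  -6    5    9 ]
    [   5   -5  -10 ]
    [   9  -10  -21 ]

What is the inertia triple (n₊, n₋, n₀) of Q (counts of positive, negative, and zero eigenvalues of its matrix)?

(0, 2, 1)

Congruent diagonalization of A (simultaneous row and column reduction) yields pivots -6, -5/6, 0.
So there are 2 negative, 1 zero pivots.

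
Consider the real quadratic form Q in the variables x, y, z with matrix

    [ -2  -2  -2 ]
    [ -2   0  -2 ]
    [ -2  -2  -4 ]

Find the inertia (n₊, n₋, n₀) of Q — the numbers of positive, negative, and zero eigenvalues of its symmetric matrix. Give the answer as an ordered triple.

(1, 2, 0)

Row-reducing A symmetrically gives the diagonal entries -2, 2, -2.
Counting signs: 1 positive, 2 negative.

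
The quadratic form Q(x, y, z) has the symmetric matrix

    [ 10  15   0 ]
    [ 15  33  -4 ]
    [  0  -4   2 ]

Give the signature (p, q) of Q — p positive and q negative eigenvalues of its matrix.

Row-reducing A symmetrically gives the diagonal entries 10, 21/2, 10/21.
So there are 3 positive pivots.

(3, 0)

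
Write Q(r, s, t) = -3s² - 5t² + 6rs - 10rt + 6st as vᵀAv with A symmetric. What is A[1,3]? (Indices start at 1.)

The coefficient of r·t in Q is -10. For a symmetric A this equals A[1,3] + A[3,1] = 2·A[1,3].
So A[1,3] = -10/2 = -5.

-5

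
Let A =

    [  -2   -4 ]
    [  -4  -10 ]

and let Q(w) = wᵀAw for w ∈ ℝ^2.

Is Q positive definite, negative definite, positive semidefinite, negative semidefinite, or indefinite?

negative definite

For the 2×2 matrix [[-2, -4], [-4, -10]]: det = -2·-10 − (-4)² = 4, trace = -12.
det > 0 so both eigenvalues share the sign of the trace; trace = -12 < 0 ⇒ both negative.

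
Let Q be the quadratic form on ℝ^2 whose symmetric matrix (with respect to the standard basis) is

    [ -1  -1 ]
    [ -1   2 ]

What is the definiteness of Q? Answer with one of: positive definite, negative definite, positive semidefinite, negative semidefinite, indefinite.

indefinite

For the 2×2 matrix [[-1, -1], [-1, 2]]: det = -1·2 − (-1)² = -3, trace = 1.
det < 0 so the eigenvalues have opposite signs; the form is indefinite.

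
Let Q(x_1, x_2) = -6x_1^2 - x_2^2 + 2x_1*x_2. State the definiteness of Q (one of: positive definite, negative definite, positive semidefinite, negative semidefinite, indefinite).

negative definite

The symmetric matrix of Q is A = [[-6, 1], [1, -1]].
Leading principal minors: Δ_1 = -6, Δ_2 = 5.
The signs alternate starting with Δ_1 < 0, so by Sylvester's criterion Q is negative definite.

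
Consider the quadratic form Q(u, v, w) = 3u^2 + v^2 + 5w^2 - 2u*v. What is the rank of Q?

The associated matrix is A = [[3, -1, 0], [-1, 1, 0], [0, 0, 5]].
An LDLᵀ factorisation of A has diagonal entries 3, 2/3, 5.
That gives 3 positive pivots.
The rank is the number of nonzero pivots: 3.

3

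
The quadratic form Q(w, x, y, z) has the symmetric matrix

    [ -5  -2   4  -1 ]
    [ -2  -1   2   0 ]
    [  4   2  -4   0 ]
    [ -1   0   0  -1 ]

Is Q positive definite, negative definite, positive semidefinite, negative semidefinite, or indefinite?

negative semidefinite

Symmetric row and column elimination reduces A to a congruent diagonal form with pivots -5, -1/5, 0, 0.
So there are 2 negative, 2 zero pivots.
Hence Q is negative semidefinite.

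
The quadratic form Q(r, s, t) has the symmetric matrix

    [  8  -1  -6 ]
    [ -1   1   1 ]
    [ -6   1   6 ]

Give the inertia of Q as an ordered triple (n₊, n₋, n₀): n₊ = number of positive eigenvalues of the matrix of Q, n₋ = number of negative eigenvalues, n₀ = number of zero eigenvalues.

Applying the same elementary operations to the rows and columns of A produces a congruent diagonal matrix with entries 8, 7/8, 10/7.
So there are 3 positive pivots.

(3, 0, 0)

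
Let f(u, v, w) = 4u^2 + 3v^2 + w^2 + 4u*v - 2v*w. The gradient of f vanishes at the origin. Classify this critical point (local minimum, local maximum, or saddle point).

The Hessian at the origin is H = [[8, 4, 0], [4, 6, -2], [0, -2, 2]].
Applying the same elementary operations to the rows and columns of H produces a congruent diagonal matrix with entries 8, 4, 1.
That gives 3 positive pivots.
H is positive definite, so the origin is a strict local minimum.

local minimum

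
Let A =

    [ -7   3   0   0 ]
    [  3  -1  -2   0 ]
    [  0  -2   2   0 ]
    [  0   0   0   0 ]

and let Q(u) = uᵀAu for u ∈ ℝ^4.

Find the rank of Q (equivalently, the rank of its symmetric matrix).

Row-reducing A symmetrically gives the diagonal entries -7, 2/7, -12, 0.
Counting signs: 1 positive, 2 negative, 1 zero.
The rank is the number of nonzero pivots: 3.

3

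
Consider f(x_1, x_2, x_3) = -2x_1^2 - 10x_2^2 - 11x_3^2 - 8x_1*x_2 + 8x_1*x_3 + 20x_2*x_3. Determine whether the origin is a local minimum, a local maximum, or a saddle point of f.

local maximum

The Hessian at the origin is H = [[-4, -8, 8], [-8, -20, 20], [8, 20, -22]].
Row-reducing H symmetrically gives the diagonal entries -4, -4, -2.
Counting signs: 3 negative.
H is negative definite, so the origin is a strict local maximum.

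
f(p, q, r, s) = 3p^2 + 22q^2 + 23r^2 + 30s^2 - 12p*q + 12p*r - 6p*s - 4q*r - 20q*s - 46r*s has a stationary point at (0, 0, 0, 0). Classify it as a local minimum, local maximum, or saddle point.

The Hessian at the origin is H = [[6, -12, 12, -6], [-12, 44, -4, -20], [12, -4, 46, -46], [-6, -20, -46, 60]].
Row-reducing H symmetrically gives the diagonal entries 6, 20, 2, 4/5.
Counting signs: 4 positive.
H is positive definite, so the origin is a strict local minimum.

local minimum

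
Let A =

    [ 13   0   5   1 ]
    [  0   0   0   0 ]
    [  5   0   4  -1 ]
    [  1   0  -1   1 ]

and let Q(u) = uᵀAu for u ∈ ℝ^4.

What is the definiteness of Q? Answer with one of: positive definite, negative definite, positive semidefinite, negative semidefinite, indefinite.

positive semidefinite

Symmetric row and column elimination reduces A to a congruent diagonal form with pivots 13, 0, 27/13, 0.
That gives 2 positive, 2 zero pivots.
Hence Q is positive semidefinite.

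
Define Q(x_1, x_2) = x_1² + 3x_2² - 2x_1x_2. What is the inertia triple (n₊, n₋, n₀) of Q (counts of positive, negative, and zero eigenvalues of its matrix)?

(2, 0, 0)

The symmetric matrix is A = [[1, -1], [-1, 3]].
Row-reducing A symmetrically gives the diagonal entries 1, 2.
Counting signs: 2 positive.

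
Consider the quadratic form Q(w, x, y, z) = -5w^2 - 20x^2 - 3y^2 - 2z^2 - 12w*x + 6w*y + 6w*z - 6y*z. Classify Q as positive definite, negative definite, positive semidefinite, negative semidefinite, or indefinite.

Write A = [[-5, -6, 3, 3], [-6, -20, 0, 0], [3, 0, -3, -3], [3, 0, -3, -2]].
Row-reducing A symmetrically gives the diagonal entries -5, -64/5, -3/16, 1.
Counting signs: 1 positive, 3 negative.
Hence Q is indefinite.

indefinite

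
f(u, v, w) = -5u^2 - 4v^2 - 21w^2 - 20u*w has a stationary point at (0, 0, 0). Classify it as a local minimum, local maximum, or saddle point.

The Hessian at the origin is H = [[-10, 0, -20], [0, -8, 0], [-20, 0, -42]].
An LDLᵀ factorisation of H has diagonal entries -10, -8, -2.
Counting signs: 3 negative.
H is negative definite, so the origin is a strict local maximum.

local maximum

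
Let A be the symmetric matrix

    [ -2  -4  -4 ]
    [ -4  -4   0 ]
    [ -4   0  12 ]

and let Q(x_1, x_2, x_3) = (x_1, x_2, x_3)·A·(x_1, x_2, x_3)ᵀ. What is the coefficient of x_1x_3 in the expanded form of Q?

-8

The coefficient of x_1x_3 is A[1,3] + A[3,1] = 2·(-4) = -8.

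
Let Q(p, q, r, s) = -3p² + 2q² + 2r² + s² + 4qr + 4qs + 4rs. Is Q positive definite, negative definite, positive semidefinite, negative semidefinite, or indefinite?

The symmetric matrix is A = [[-3, 0, 0, 0], [0, 2, 2, 2], [0, 2, 2, 2], [0, 2, 2, 1]].
Row-reducing A symmetrically gives the diagonal entries -3, 2, 0, -1.
That gives 1 positive, 2 negative, 1 zero pivots.
Hence Q is indefinite.

indefinite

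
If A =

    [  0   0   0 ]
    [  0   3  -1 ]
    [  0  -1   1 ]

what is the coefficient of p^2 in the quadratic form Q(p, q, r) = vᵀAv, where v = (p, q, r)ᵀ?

The coefficient of p^2 is the diagonal entry A[1,1] = 0.

0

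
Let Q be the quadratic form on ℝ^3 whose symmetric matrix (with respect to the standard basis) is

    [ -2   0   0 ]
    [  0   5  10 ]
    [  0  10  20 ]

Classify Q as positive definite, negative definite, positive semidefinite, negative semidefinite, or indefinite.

Congruent diagonalization of A (simultaneous row and column reduction) yields pivots -2, 5, 0.
That gives 1 positive, 1 negative, 1 zero pivots.
Hence Q is indefinite.

indefinite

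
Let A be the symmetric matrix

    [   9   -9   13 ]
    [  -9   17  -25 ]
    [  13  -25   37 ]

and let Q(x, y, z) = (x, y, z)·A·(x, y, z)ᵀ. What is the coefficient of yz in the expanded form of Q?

The coefficient of yz is A[2,3] + A[3,2] = 2·(-25) = -50.

-50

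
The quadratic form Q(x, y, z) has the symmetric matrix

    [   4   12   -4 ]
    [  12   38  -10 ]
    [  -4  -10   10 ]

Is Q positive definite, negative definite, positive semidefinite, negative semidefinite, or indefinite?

Congruent diagonalization of A (simultaneous row and column reduction) yields pivots 4, 2, 4.
That gives 3 positive pivots.
Hence Q is positive definite.

positive definite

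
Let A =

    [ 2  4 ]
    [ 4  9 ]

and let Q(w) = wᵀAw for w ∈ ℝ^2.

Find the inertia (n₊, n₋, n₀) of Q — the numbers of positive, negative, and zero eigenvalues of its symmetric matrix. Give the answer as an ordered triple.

(2, 0, 0)

Symmetric row and column elimination reduces A to a congruent diagonal form with pivots 2, 1.
So there are 2 positive pivots.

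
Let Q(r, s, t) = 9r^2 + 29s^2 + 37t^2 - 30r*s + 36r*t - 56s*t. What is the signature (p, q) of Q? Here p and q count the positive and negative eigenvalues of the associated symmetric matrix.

The associated matrix is A = [[9, -15, 18], [-15, 29, -28], [18, -28, 37]].
Symmetric row and column elimination reduces A to a congruent diagonal form with pivots 9, 4, 0.
Counting signs: 2 positive, 1 zero.

(2, 0)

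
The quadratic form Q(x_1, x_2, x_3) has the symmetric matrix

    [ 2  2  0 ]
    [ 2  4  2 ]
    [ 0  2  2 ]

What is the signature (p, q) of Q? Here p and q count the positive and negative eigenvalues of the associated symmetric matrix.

Symmetric row and column elimination reduces A to a congruent diagonal form with pivots 2, 2, 0.
So there are 2 positive, 1 zero pivots.

(2, 0)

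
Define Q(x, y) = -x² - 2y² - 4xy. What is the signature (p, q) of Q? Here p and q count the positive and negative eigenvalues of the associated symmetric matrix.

(1, 1)

Write A = [[-1, -2], [-2, -2]].
Symmetric row and column elimination reduces A to a congruent diagonal form with pivots -1, 2.
That gives 1 positive, 1 negative pivots.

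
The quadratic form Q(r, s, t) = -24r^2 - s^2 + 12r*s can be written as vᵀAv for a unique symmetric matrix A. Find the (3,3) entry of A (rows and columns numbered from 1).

The coefficient of t^2 in Q is 0, and that is exactly A[3,3].

0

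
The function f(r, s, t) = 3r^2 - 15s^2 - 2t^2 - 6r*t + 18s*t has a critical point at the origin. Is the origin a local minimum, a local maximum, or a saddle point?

The Hessian at the origin is H = [[6, 0, -6], [0, -30, 18], [-6, 18, -4]].
Symmetric row and column elimination reduces H to a congruent diagonal form with pivots 6, -30, 4/5.
Counting signs: 2 positive, 1 negative.
H is indefinite, so the origin is a saddle point.

saddle point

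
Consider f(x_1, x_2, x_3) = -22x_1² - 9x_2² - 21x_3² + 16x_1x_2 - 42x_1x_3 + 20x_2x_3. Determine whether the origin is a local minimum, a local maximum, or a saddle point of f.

local maximum

The Hessian at the origin is H = [[-44, 16, -42], [16, -18, 20], [-42, 20, -42]].
Row-reducing H symmetrically gives the diagonal entries -44, -134/11, -5/67.
So there are 3 negative pivots.
H is negative definite, so the origin is a strict local maximum.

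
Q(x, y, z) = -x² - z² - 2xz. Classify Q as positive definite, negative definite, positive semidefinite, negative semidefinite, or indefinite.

negative semidefinite

The associated matrix is A = [[-1, 0, -1], [0, 0, 0], [-1, 0, -1]].
Applying the same elementary operations to the rows and columns of A produces a congruent diagonal matrix with entries -1, 0, 0.
That gives 1 negative, 2 zero pivots.
Hence Q is negative semidefinite.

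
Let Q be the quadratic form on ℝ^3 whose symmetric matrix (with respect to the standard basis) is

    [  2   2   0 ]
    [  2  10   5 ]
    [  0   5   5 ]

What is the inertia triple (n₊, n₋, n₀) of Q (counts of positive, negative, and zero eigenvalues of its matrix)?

(3, 0, 0)

Applying the same elementary operations to the rows and columns of A produces a congruent diagonal matrix with entries 2, 8, 15/8.
Counting signs: 3 positive.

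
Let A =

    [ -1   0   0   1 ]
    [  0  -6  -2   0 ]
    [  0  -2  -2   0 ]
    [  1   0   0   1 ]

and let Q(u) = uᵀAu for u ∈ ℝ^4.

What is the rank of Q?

Applying the same elementary operations to the rows and columns of A produces a congruent diagonal matrix with entries -1, -6, -4/3, 2.
That gives 1 positive, 3 negative pivots.
The rank is the number of nonzero pivots: 4.

4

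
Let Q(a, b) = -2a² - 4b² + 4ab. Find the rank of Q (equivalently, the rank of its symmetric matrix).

The associated matrix is A = [[-2, 2], [2, -4]].
Row-reducing A symmetrically gives the diagonal entries -2, -2.
So there are 2 negative pivots.
The rank is the number of nonzero pivots: 2.

2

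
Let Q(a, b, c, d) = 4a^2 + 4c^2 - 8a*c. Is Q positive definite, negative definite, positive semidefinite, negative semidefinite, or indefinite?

positive semidefinite

The symmetric matrix is A = [[4, 0, -4, 0], [0, 0, 0, 0], [-4, 0, 4, 0], [0, 0, 0, 0]].
Symmetric row and column elimination reduces A to a congruent diagonal form with pivots 4, 0, 0, 0.
That gives 1 positive, 3 zero pivots.
Hence Q is positive semidefinite.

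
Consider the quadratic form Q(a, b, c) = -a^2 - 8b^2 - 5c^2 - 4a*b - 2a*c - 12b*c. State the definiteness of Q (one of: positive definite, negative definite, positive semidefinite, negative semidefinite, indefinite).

negative semidefinite

The associated matrix is A = [[-1, -2, -1], [-2, -8, -6], [-1, -6, -5]].
Symmetric row and column elimination reduces A to a congruent diagonal form with pivots -1, -4, 0.
So there are 2 negative, 1 zero pivots.
Hence Q is negative semidefinite.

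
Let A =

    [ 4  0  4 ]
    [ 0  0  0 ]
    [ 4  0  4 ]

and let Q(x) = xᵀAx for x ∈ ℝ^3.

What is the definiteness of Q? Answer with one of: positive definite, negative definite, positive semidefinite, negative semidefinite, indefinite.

positive semidefinite

Symmetric row and column elimination reduces A to a congruent diagonal form with pivots 4, 0, 0.
That gives 1 positive, 2 zero pivots.
Hence Q is positive semidefinite.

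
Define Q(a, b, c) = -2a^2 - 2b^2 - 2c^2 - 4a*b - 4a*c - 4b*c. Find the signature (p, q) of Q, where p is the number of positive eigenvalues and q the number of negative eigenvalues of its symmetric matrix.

(0, 1)

The symmetric matrix is A = [[-2, -2, -2], [-2, -2, -2], [-2, -2, -2]].
Applying the same elementary operations to the rows and columns of A produces a congruent diagonal matrix with entries -2, 0, 0.
Counting signs: 1 negative, 2 zero.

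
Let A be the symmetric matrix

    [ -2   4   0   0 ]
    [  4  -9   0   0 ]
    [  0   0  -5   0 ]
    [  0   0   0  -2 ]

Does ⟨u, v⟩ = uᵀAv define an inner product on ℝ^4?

no

Leading principal minors: Δ_1 = -2, Δ_2 = 2, Δ_3 = -10, Δ_4 = 20.
The signs alternate starting with Δ_1 < 0, so by Sylvester's criterion Q is negative definite.
⟨·,·⟩ is an inner product exactly when A is positive definite.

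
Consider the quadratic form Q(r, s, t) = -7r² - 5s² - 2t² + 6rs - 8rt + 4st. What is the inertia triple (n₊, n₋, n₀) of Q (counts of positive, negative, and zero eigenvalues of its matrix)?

Write A = [[-7, 3, -4], [3, -5, 2], [-4, 2, -2]].
Row-reducing A symmetrically gives the diagonal entries -7, -26/7, 4/13.
So there are 1 positive, 2 negative pivots.

(1, 2, 0)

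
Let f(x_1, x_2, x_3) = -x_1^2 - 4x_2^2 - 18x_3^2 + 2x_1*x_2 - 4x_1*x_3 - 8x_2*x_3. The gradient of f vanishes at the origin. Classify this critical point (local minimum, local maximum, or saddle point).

local maximum

The Hessian at the origin is H = [[-2, 2, -4], [2, -8, -8], [-4, -8, -36]].
Applying the same elementary operations to the rows and columns of H produces a congruent diagonal matrix with entries -2, -6, -4.
Counting signs: 3 negative.
H is negative definite, so the origin is a strict local maximum.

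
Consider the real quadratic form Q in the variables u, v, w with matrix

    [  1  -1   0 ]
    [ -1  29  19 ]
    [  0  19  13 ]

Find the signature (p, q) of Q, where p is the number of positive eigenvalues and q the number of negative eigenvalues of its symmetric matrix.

(3, 0)

Applying the same elementary operations to the rows and columns of A produces a congruent diagonal matrix with entries 1, 28, 3/28.
Counting signs: 3 positive.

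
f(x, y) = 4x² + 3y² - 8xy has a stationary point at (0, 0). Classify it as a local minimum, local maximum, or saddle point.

The Hessian at the origin is H = [[8, -8], [-8, 6]].
det H = 8·6 − (-8)² = -16 < 0, so H is indefinite.
Therefore the origin is a saddle point.

saddle point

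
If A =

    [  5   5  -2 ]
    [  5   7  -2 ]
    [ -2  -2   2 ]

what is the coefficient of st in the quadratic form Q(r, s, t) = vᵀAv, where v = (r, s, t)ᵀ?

The coefficient of st is A[2,3] + A[3,2] = 2·(-2) = -4.

-4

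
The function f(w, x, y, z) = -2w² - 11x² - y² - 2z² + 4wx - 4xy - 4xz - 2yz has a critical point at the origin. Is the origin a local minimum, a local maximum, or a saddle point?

The Hessian at the origin is H = [[-4, 4, 0, 0], [4, -22, -4, -4], [0, -4, -2, -2], [0, -4, -2, -4]].
Symmetric row and column elimination reduces H to a congruent diagonal form with pivots -4, -18, -10/9, -2.
Counting signs: 4 negative.
H is negative definite, so the origin is a strict local maximum.

local maximum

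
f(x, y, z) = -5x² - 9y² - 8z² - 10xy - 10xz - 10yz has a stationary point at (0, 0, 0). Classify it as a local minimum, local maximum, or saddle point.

The Hessian at the origin is H = [[-10, -10, -10], [-10, -18, -10], [-10, -10, -16]].
Congruent diagonalization of H (simultaneous row and column reduction) yields pivots -10, -8, -6.
So there are 3 negative pivots.
H is negative definite, so the origin is a strict local maximum.

local maximum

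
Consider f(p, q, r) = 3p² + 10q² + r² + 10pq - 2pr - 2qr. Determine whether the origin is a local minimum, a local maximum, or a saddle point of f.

The Hessian at the origin is H = [[6, 10, -2], [10, 20, -2], [-2, -2, 2]].
Congruent diagonalization of H (simultaneous row and column reduction) yields pivots 6, 10/3, 4/5.
That gives 3 positive pivots.
H is positive definite, so the origin is a strict local minimum.

local minimum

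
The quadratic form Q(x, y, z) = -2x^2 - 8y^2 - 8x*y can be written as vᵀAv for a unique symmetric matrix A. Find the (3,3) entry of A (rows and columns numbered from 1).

0

The coefficient of z^2 in Q is 0, and that is exactly A[3,3].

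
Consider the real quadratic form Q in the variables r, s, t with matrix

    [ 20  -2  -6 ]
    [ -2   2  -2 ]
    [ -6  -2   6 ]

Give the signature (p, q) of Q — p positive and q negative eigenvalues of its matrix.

(3, 0)

Symmetric row and column elimination reduces A to a congruent diagonal form with pivots 20, 9/5, 4/9.
So there are 3 positive pivots.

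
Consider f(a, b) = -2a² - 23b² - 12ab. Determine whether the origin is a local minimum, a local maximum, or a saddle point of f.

local maximum

The Hessian at the origin is H = [[-4, -12], [-12, -46]].
det H = -4·-46 − (-12)² = 40 > 0 and H[1,1] = -4 < 0, so H is negative definite.
Therefore the origin is a local maximum.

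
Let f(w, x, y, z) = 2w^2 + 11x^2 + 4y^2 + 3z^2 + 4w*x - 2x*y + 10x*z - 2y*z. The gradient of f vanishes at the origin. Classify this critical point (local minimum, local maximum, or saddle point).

local minimum

The Hessian at the origin is H = [[4, 4, 0, 0], [4, 22, -2, 10], [0, -2, 8, -2], [0, 10, -2, 6]].
Symmetric row and column elimination reduces H to a congruent diagonal form with pivots 4, 18, 70/9, 12/35.
Counting signs: 4 positive.
H is positive definite, so the origin is a strict local minimum.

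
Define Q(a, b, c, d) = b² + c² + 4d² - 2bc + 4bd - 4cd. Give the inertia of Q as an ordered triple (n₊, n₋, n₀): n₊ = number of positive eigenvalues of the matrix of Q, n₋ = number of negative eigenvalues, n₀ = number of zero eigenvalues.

(1, 0, 3)

Write A = [[0, 0, 0, 0], [0, 1, -1, 2], [0, -1, 1, -2], [0, 2, -2, 4]].
Row-reducing A symmetrically gives the diagonal entries 0, 1, 0, 0.
That gives 1 positive, 3 zero pivots.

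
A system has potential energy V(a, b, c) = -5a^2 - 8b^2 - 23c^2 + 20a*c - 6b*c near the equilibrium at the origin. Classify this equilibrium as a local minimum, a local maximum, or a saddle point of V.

The Hessian at the origin is H = [[-10, 0, 20], [0, -16, -6], [20, -6, -46]].
Symmetric row and column elimination reduces H to a congruent diagonal form with pivots -10, -16, -15/4.
That gives 3 negative pivots.
H is negative definite, so the origin is a strict local maximum.

local maximum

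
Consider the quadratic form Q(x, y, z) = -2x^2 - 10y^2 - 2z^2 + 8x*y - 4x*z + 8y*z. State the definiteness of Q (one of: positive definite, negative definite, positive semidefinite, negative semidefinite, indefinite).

The symmetric matrix is A = [[-2, 4, -2], [4, -10, 4], [-2, 4, -2]].
Row-reducing A symmetrically gives the diagonal entries -2, -2, 0.
So there are 2 negative, 1 zero pivots.
Hence Q is negative semidefinite.

negative semidefinite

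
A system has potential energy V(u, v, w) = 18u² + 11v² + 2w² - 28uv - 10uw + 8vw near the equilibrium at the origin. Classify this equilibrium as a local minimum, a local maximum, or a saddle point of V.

local minimum

The Hessian at the origin is H = [[36, -28, -10], [-28, 22, 8], [-10, 8, 4]].
Congruent diagonalization of H (simultaneous row and column reduction) yields pivots 36, 2/9, 1.
So there are 3 positive pivots.
H is positive definite, so the origin is a strict local minimum.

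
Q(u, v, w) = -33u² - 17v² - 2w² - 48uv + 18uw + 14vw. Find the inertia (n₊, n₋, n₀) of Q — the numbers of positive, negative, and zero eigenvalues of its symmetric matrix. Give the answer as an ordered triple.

(1, 1, 1)

Write A = [[-33, -24, 9], [-24, -17, 7], [9, 7, -2]].
Congruent diagonalization of A (simultaneous row and column reduction) yields pivots -33, 5/11, 0.
That gives 1 positive, 1 negative, 1 zero pivots.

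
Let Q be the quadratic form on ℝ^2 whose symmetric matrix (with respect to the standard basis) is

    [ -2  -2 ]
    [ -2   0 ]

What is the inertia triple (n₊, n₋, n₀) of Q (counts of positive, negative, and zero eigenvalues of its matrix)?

(1, 1, 0)

Congruent diagonalization of A (simultaneous row and column reduction) yields pivots -2, 2.
That gives 1 positive, 1 negative pivots.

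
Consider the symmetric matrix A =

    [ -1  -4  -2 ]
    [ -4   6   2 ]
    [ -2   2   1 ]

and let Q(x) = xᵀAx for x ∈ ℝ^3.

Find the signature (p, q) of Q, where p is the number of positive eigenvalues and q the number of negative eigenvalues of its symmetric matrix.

(2, 1)

An LDLᵀ factorisation of A has diagonal entries -1, 22, 5/11.
That gives 2 positive, 1 negative pivots.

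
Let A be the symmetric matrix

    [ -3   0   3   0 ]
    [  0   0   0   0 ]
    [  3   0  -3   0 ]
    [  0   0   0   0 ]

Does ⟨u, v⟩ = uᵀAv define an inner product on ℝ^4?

Congruent diagonalization of A (simultaneous row and column reduction) yields pivots -3, 0, 0, 0.
Counting signs: 1 negative, 3 zero.
Hence Q is negative semidefinite.
⟨·,·⟩ is an inner product exactly when A is positive definite.

no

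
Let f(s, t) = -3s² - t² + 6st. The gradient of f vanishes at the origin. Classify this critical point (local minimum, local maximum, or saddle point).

The Hessian at the origin is H = [[-6, 6], [6, -2]].
det H = -6·-2 − (6)² = -24 < 0, so H is indefinite.
Therefore the origin is a saddle point.

saddle point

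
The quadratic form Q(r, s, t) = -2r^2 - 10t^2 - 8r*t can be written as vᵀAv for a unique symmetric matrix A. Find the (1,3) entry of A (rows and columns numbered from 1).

The coefficient of r·t in Q is -8. For a symmetric A this equals A[1,3] + A[3,1] = 2·A[1,3].
So A[1,3] = -8/2 = -4.

-4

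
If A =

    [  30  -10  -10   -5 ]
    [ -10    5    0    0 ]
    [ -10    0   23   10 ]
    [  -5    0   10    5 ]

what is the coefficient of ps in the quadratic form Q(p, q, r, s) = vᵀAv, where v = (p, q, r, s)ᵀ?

The coefficient of ps is A[1,4] + A[4,1] = 2·(-5) = -10.

-10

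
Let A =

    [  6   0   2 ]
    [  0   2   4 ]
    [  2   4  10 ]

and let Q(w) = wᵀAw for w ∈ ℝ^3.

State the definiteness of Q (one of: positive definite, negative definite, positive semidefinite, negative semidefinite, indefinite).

Applying the same elementary operations to the rows and columns of A produces a congruent diagonal matrix with entries 6, 2, 4/3.
So there are 3 positive pivots.
Hence Q is positive definite.

positive definite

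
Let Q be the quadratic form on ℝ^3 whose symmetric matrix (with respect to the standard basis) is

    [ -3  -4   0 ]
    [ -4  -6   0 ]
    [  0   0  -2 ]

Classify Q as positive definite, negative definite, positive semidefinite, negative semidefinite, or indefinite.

negative definite

Leading principal minors: Δ_1 = -3, Δ_2 = 2, Δ_3 = -4.
The signs alternate starting with Δ_1 < 0, so by Sylvester's criterion Q is negative definite.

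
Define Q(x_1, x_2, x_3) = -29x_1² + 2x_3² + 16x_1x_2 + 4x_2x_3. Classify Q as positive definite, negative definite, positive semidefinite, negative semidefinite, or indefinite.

indefinite

Write A = [[-29, 8, 0], [8, 0, 2], [0, 2, 2]].
Applying the same elementary operations to the rows and columns of A produces a congruent diagonal matrix with entries -29, 64/29, 3/16.
So there are 2 positive, 1 negative pivots.
Hence Q is indefinite.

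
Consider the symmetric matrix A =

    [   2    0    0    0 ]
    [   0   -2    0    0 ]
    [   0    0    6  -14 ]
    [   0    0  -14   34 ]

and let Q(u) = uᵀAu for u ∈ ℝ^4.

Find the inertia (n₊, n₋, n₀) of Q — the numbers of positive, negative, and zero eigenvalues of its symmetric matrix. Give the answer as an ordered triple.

(3, 1, 0)

Applying the same elementary operations to the rows and columns of A produces a congruent diagonal matrix with entries 2, -2, 6, 4/3.
Counting signs: 3 positive, 1 negative.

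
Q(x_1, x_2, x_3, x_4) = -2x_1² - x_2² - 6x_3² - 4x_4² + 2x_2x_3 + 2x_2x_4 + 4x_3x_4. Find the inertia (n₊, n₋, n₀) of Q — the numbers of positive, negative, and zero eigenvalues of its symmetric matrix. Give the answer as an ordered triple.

(0, 4, 0)

Write A = [[-2, 0, 0, 0], [0, -1, 1, 1], [0, 1, -6, 2], [0, 1, 2, -4]].
Row-reducing A symmetrically gives the diagonal entries -2, -1, -5, -6/5.
Counting signs: 4 negative.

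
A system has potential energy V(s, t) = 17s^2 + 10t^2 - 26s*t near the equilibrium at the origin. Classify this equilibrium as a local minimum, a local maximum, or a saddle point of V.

The Hessian at the origin is H = [[34, -26], [-26, 20]].
det H = 34·20 − (-26)² = 4 > 0 and H[1,1] = 34 > 0, so H is positive definite.
Therefore the origin is a local minimum.

local minimum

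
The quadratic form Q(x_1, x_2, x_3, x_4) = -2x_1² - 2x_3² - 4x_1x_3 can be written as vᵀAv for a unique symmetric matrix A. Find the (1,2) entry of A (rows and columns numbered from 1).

0

The coefficient of x_1·x_2 in Q is 0. For a symmetric A this equals A[1,2] + A[2,1] = 2·A[1,2].
So A[1,2] = 0/2 = 0.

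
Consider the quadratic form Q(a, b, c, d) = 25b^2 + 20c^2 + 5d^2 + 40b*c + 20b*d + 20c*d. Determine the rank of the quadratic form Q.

Write A = [[0, 0, 0, 0], [0, 25, 20, 10], [0, 20, 20, 10], [0, 10, 10, 5]].
Applying the same elementary operations to the rows and columns of A produces a congruent diagonal matrix with entries 0, 25, 4, 0.
That gives 2 positive, 2 zero pivots.
The rank is the number of nonzero pivots: 2.

2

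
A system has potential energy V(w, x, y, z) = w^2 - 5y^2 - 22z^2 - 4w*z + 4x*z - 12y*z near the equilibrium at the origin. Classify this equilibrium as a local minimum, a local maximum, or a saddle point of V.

The Hessian at the origin is H = [[2, 0, 0, -4], [0, 0, 0, 4], [0, 0, -10, -12], [-4, 4, -12, -44]].
H is indefinite, so the origin is a saddle point.

saddle point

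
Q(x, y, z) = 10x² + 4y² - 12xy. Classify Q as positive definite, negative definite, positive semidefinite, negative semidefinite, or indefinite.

The symmetric matrix is A = [[10, -6, 0], [-6, 4, 0], [0, 0, 0]].
Symmetric row and column elimination reduces A to a congruent diagonal form with pivots 10, 2/5, 0.
That gives 2 positive, 1 zero pivots.
Hence Q is positive semidefinite.

positive semidefinite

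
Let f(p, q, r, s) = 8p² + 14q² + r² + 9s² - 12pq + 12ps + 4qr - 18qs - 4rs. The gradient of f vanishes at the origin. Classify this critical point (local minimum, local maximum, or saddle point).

local minimum

The Hessian at the origin is H = [[16, -12, 0, 12], [-12, 28, 4, -18], [0, 4, 2, -4], [12, -18, -4, 18]].
Row-reducing H symmetrically gives the diagonal entries 16, 19, 22/19, 10/11.
So there are 4 positive pivots.
H is positive definite, so the origin is a strict local minimum.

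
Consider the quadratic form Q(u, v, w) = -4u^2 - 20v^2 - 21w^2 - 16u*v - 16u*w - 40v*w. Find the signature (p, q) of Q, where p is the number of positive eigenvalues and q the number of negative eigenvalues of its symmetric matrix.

(0, 3)

Write A = [[-4, -8, -8], [-8, -20, -20], [-8, -20, -21]].
Row-reducing A symmetrically gives the diagonal entries -4, -4, -1.
That gives 3 negative pivots.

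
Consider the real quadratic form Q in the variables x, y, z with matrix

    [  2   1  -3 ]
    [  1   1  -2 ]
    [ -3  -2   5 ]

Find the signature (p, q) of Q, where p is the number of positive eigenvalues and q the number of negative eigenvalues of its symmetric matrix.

Symmetric row and column elimination reduces A to a congruent diagonal form with pivots 2, 1/2, 0.
Counting signs: 2 positive, 1 zero.

(2, 0)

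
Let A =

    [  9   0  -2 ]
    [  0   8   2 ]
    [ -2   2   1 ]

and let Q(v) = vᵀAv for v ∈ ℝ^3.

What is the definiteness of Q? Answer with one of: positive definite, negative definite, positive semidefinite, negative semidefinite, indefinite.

positive definite

Symmetric row and column elimination reduces A to a congruent diagonal form with pivots 9, 8, 1/18.
So there are 3 positive pivots.
Hence Q is positive definite.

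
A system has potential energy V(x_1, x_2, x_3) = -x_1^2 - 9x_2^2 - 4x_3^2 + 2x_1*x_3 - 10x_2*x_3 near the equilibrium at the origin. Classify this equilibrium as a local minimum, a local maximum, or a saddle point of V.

The Hessian at the origin is H = [[-2, 0, 2], [0, -18, -10], [2, -10, -8]].
Row-reducing H symmetrically gives the diagonal entries -2, -18, -4/9.
So there are 3 negative pivots.
H is negative definite, so the origin is a strict local maximum.

local maximum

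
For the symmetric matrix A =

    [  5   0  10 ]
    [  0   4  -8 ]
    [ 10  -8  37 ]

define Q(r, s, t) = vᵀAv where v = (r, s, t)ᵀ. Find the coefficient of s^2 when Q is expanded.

4

The coefficient of s^2 is the diagonal entry A[2,2] = 4.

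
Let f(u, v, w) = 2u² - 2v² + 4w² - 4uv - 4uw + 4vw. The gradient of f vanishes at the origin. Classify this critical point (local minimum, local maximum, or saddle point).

The Hessian at the origin is H = [[4, -4, -4], [-4, -4, 4], [-4, 4, 8]].
An LDLᵀ factorisation of H has diagonal entries 4, -8, 4.
So there are 2 positive, 1 negative pivots.
H is indefinite, so the origin is a saddle point.

saddle point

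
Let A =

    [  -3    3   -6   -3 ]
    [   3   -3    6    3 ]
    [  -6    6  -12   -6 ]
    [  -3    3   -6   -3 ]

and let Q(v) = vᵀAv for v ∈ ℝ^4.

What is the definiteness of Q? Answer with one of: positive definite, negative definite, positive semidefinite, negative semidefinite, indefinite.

Symmetric row and column elimination reduces A to a congruent diagonal form with pivots -3, 0, 0, 0.
That gives 1 negative, 3 zero pivots.
Hence Q is negative semidefinite.

negative semidefinite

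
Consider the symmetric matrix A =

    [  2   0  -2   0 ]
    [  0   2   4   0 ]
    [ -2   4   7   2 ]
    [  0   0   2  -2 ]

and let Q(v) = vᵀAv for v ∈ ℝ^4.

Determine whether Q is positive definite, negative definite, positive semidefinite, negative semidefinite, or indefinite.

indefinite

Congruent diagonalization of A (simultaneous row and column reduction) yields pivots 2, 2, -3, -2/3.
That gives 2 positive, 2 negative pivots.
Hence Q is indefinite.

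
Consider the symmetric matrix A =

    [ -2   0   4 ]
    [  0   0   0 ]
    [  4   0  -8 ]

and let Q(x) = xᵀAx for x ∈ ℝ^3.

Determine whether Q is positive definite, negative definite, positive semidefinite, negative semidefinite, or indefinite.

Row-reducing A symmetrically gives the diagonal entries -2, 0, 0.
So there are 1 negative, 2 zero pivots.
Hence Q is negative semidefinite.

negative semidefinite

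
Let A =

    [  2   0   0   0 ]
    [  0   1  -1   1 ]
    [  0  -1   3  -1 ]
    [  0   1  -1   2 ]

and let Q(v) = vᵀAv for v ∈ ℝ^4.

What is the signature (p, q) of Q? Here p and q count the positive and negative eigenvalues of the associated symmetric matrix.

(4, 0)

Applying the same elementary operations to the rows and columns of A produces a congruent diagonal matrix with entries 2, 1, 2, 1.
So there are 4 positive pivots.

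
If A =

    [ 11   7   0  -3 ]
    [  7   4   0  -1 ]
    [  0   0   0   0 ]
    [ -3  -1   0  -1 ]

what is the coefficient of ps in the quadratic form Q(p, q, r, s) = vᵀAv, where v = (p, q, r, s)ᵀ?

-6

The coefficient of ps is A[1,4] + A[4,1] = 2·(-3) = -6.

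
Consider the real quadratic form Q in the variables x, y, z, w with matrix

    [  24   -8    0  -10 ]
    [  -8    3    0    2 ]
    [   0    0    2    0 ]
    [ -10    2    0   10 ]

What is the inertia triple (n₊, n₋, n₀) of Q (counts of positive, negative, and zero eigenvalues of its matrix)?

(4, 0, 0)

Congruent diagonalization of A (simultaneous row and column reduction) yields pivots 24, 1/3, 2, 1/2.
That gives 4 positive pivots.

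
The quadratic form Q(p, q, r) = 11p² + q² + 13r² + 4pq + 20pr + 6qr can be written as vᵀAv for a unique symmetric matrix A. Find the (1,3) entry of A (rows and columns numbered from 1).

10

The coefficient of p·r in Q is 20. For a symmetric A this equals A[1,3] + A[3,1] = 2·A[1,3].
So A[1,3] = 20/2 = 10.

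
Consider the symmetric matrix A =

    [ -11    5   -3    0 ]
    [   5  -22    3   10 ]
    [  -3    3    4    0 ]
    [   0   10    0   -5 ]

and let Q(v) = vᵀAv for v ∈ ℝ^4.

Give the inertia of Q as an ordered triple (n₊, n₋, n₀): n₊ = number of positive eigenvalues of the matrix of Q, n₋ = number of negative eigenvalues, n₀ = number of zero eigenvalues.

Symmetric row and column elimination reduces A to a congruent diagonal form with pivots -11, -217/11, 1075/217, -3/43.
Counting signs: 1 positive, 3 negative.

(1, 3, 0)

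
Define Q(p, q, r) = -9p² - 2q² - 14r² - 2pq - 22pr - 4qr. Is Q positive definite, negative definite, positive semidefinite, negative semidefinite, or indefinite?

Write A = [[-9, -1, -11], [-1, -2, -2], [-11, -2, -14]].
Symmetric row and column elimination reduces A to a congruent diagonal form with pivots -9, -17/9, -4/17.
That gives 3 negative pivots.
Hence Q is negative definite.

negative definite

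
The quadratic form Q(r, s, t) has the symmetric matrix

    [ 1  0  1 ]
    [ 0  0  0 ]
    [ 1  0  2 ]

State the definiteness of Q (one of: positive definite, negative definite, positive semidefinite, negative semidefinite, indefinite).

Row-reducing A symmetrically gives the diagonal entries 1, 0, 1.
So there are 2 positive, 1 zero pivots.
Hence Q is positive semidefinite.

positive semidefinite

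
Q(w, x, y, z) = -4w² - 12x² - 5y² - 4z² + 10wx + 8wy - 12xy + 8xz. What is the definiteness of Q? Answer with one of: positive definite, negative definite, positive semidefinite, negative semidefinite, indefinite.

negative definite

The associated matrix is A = [[-4, 5, 4, 0], [5, -12, -6, 4], [4, -6, -5, 0], [0, 4, 0, -4]].
Symmetric row and column elimination reduces A to a congruent diagonal form with pivots -4, -23/4, -19/23, -12/19.
So there are 4 negative pivots.
Hence Q is negative definite.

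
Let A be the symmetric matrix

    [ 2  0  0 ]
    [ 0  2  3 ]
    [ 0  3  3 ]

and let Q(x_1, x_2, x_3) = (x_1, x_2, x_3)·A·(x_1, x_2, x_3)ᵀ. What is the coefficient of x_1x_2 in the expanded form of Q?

The coefficient of x_1x_2 is A[1,2] + A[2,1] = 2·0 = 0.

0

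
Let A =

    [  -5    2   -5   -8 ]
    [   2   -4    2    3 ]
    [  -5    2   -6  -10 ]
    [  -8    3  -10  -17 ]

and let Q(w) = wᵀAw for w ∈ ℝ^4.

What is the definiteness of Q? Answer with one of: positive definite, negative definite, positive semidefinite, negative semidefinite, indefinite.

Leading principal minors: Δ_1 = -5, Δ_2 = 16, Δ_3 = -16, Δ_4 = 3.
The signs alternate starting with Δ_1 < 0, so by Sylvester's criterion Q is negative definite.

negative definite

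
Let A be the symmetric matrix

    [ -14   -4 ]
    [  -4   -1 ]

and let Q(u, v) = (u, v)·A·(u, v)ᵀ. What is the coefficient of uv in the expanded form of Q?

The coefficient of uv is A[1,2] + A[2,1] = 2·(-4) = -8.

-8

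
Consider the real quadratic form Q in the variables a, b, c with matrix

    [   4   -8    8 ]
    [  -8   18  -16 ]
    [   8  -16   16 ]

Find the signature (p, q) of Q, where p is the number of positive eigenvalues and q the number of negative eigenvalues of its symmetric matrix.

(2, 0)

Applying the same elementary operations to the rows and columns of A produces a congruent diagonal matrix with entries 4, 2, 0.
That gives 2 positive, 1 zero pivots.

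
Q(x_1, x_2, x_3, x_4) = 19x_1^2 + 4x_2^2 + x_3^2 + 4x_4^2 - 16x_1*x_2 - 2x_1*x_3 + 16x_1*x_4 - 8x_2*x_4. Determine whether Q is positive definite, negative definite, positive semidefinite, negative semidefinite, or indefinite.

Write A = [[19, -8, -1, 8], [-8, 4, 0, -4], [-1, 0, 1, 0], [8, -4, 0, 4]].
Congruent diagonalization of A (simultaneous row and column reduction) yields pivots 19, 12/19, 2/3, 0.
So there are 3 positive, 1 zero pivots.
Hence Q is positive semidefinite.

positive semidefinite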